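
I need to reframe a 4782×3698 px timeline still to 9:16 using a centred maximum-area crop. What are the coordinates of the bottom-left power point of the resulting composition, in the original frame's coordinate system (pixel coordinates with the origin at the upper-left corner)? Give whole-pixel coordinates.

4782/3698 > 9/16, so the 9:16 crop keeps the full height 3698 and trims width to 3698 × 9/16 = 2080.12 px.
Left offset = (4782 − 2080.12)/2 = 1350.94 px; top offset = 0.
Bottom-left is one-third across and two-thirds down within the crop:
x = 1350.94 + 1 × 2080.12/3 ≈ 2044; y = 0.00 + 2 × 3698.00/3 ≈ 2465.

(2044, 2465)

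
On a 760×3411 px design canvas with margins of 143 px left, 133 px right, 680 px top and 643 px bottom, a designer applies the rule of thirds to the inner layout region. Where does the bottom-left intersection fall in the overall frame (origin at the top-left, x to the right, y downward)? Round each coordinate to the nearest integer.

Content width = 760 − 143 − 133 = 484 px; content height = 3411 − 680 − 643 = 2088 px.
Bottom-left is one-third across and two-thirds down within the inner layout region.
x = 143 + 1 × 484/3 = 143 + 161.33 ≈ 304
y = 680 + 2 × 2088/3 = 680 + 1392.00 ≈ 2072

x = 304 px, y = 2072 px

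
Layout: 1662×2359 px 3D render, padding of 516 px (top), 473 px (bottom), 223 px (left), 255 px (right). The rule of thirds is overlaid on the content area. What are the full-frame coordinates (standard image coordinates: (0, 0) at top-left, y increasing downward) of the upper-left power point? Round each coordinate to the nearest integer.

Content width = 1662 − 223 − 255 = 1184 px; content height = 2359 − 516 − 473 = 1370 px.
Upper-left is one-third across and one-third down within the content area.
x = 223 + 1 × 1184/3 = 223 + 394.67 ≈ 618
y = 516 + 1 × 1370/3 = 516 + 456.67 ≈ 973

x = 618 px, y = 973 px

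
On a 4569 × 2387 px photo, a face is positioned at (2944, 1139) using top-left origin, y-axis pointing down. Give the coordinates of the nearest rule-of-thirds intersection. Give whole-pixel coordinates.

(3046, 796)

Third lines: x ∈ {1523, 3046}, y ∈ {796, 1591}.
2944 is closer to x = 3046; 1139 is closer to y = 796.
So the nearest intersection is the upper-right power point.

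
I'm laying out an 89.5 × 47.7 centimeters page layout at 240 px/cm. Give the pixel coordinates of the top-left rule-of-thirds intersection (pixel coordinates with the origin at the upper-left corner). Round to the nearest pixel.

(7160, 3816)

In pixels the canvas is 89.5 × 240 = 21480 wide and 47.7 × 240 = 11448 tall.
The top-left point is one-third across and one-third down:
x = 1 × 21480/3 ≈ 7160; y = 1 × 11448/3 ≈ 3816.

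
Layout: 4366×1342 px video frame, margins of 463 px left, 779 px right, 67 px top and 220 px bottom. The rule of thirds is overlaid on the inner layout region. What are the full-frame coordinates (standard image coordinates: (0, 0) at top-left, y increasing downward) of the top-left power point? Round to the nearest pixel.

Content width = 4366 − 463 − 779 = 3124 px; content height = 1342 − 67 − 220 = 1055 px.
Top-left is one-third across and one-third down within the inner layout region.
x = 463 + 1 × 3124/3 = 463 + 1041.33 ≈ 1504
y = 67 + 1 × 1055/3 = 67 + 351.67 ≈ 419

x = 1504 px, y = 419 px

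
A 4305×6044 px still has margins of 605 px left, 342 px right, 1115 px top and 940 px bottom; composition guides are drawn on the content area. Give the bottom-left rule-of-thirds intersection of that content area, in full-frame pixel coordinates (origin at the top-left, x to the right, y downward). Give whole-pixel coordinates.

(1724, 3774)

Content width = 4305 − 605 − 342 = 3358 px; content height = 6044 − 1115 − 940 = 3989 px.
Bottom-left is one-third across and two-thirds down within the content area.
x = 605 + 1 × 3358/3 = 605 + 1119.33 ≈ 1724
y = 1115 + 2 × 3989/3 = 1115 + 2659.33 ≈ 3774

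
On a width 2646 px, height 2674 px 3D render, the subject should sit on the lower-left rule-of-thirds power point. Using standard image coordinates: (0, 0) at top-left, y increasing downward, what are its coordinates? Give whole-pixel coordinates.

The lower-left point sits one-third of the way across and two-thirds of the way down.
x = 1 × 2646/3 ≈ 882; y = 2 × 2674/3 ≈ 1783.

(882, 1783)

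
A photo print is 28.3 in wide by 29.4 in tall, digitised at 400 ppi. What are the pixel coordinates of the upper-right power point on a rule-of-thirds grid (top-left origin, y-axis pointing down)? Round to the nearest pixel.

In pixels the canvas is 28.3 × 400 = 11320 wide and 29.4 × 400 = 11760 tall.
The upper-right point is two-thirds across and one-third down:
x = 2 × 11320/3 ≈ 7547; y = 1 × 11760/3 ≈ 3920.

(7547, 3920)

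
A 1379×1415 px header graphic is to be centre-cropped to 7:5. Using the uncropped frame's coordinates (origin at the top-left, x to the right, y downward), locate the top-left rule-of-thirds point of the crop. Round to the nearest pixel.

x = 460 px, y = 543 px

1379/1415 < 7/5, so the 7:5 crop keeps the full width 1379 and trims height to 1379 × 5/7 = 985.00 px.
Top offset = (1415 − 985.00)/2 = 215.00 px; left offset = 0.
Top-left is one-third across and one-third down within the crop:
x = 0.00 + 1 × 1379.00/3 ≈ 460; y = 215.00 + 1 × 985.00/3 ≈ 543.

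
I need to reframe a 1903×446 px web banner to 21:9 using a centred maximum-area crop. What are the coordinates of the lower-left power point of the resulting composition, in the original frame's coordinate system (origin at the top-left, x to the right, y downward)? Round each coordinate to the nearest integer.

x = 778 px, y = 297 px

1903/446 > 21/9, so the 21:9 crop keeps the full height 446 and trims width to 446 × 21/9 = 1040.67 px.
Left offset = (1903 − 1040.67)/2 = 431.17 px; top offset = 0.
Lower-left is one-third across and two-thirds down within the crop:
x = 431.17 + 1 × 1040.67/3 ≈ 778; y = 0.00 + 2 × 446.00/3 ≈ 297.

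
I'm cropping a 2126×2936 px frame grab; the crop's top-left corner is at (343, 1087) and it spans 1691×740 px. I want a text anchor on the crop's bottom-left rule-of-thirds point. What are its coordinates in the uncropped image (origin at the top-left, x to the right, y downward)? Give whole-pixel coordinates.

(907, 1580)

One third of the crop width 1691 is 563.67 px.
One third of the crop height 740 is 246.67 px.
The bottom-left point is one-third across and two-thirds down within the crop:
x = 343 + 1 × 563.67 ≈ 907; y = 1087 + 2 × 246.67 ≈ 1580.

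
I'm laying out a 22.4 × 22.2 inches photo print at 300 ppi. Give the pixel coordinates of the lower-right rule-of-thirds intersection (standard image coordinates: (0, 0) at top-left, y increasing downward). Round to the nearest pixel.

In pixels the canvas is 22.4 × 300 = 6720 wide and 22.2 × 300 = 6660 tall.
The lower-right point is two-thirds across and two-thirds down:
x = 2 × 6720/3 ≈ 4480; y = 2 × 6660/3 ≈ 4440.

x = 4480 px, y = 4440 px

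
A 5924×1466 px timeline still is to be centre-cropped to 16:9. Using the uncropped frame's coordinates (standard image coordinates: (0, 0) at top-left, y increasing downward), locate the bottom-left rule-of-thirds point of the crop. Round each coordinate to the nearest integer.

(2528, 977)

5924/1466 > 16/9, so the 16:9 crop keeps the full height 1466 and trims width to 1466 × 16/9 = 2606.22 px.
Left offset = (5924 − 2606.22)/2 = 1658.89 px; top offset = 0.
Bottom-left is one-third across and two-thirds down within the crop:
x = 1658.89 + 1 × 2606.22/3 ≈ 2528; y = 0.00 + 2 × 1466.00/3 ≈ 977.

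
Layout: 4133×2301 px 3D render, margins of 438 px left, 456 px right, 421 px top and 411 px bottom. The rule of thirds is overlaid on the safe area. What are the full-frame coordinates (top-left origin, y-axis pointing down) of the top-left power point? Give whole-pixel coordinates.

(1518, 911)

Content width = 4133 − 438 − 456 = 3239 px; content height = 2301 − 421 − 411 = 1469 px.
Top-left is one-third across and one-third down within the safe area.
x = 438 + 1 × 3239/3 = 438 + 1079.67 ≈ 1518
y = 421 + 1 × 1469/3 = 421 + 489.67 ≈ 911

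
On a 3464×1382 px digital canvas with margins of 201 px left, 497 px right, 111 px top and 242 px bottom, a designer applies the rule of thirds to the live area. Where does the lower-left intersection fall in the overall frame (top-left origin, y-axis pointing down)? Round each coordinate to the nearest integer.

Content width = 3464 − 201 − 497 = 2766 px; content height = 1382 − 111 − 242 = 1029 px.
Lower-left is one-third across and two-thirds down within the live area.
x = 201 + 1 × 2766/3 = 201 + 922.00 ≈ 1123
y = 111 + 2 × 1029/3 = 111 + 686.00 ≈ 797

x = 1123 px, y = 797 px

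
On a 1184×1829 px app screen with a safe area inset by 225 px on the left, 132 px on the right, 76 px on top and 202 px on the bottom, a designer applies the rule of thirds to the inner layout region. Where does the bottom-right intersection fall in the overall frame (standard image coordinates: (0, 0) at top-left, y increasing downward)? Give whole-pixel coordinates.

(776, 1110)

Content width = 1184 − 225 − 132 = 827 px; content height = 1829 − 76 − 202 = 1551 px.
Bottom-right is two-thirds across and two-thirds down within the inner layout region.
x = 225 + 2 × 827/3 = 225 + 551.33 ≈ 776
y = 76 + 2 × 1551/3 = 76 + 1034.00 ≈ 1110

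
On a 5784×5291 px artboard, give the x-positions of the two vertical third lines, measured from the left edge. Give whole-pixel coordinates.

1928 px and 3856 px

5784 / 3 = 1928, so the vertical lines sit at one and two thirds of 5784.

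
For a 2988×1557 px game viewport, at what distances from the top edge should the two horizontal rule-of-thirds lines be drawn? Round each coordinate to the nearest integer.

1557 / 3 = 519, so the horizontal lines sit at one and two thirds of 1557.

519 px and 1038 px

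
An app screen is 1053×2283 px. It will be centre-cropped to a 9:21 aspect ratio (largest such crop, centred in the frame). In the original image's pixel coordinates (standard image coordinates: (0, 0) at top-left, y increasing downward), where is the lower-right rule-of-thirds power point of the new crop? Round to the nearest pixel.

1053/2283 > 9/21, so the 9:21 crop keeps the full height 2283 and trims width to 2283 × 9/21 = 978.43 px.
Left offset = (1053 − 978.43)/2 = 37.29 px; top offset = 0.
Lower-right is two-thirds across and two-thirds down within the crop:
x = 37.29 + 2 × 978.43/3 ≈ 690; y = 0.00 + 2 × 2283.00/3 ≈ 1522.

(690, 1522)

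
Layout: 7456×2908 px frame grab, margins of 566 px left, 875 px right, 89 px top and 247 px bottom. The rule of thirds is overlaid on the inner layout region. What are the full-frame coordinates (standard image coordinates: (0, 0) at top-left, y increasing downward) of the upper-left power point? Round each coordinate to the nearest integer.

(2571, 946)

Content width = 7456 − 566 − 875 = 6015 px; content height = 2908 − 89 − 247 = 2572 px.
Upper-left is one-third across and one-third down within the inner layout region.
x = 566 + 1 × 6015/3 = 566 + 2005.00 ≈ 2571
y = 89 + 1 × 2572/3 = 89 + 857.33 ≈ 946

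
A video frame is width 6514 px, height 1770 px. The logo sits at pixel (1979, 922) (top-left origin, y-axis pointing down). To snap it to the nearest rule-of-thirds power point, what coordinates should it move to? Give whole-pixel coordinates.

(2171, 1180)

Third lines: x ∈ {2171, 4343}, y ∈ {590, 1180}.
1979 is closer to x = 2171; 922 is closer to y = 1180.
So the nearest intersection is the lower-left power point.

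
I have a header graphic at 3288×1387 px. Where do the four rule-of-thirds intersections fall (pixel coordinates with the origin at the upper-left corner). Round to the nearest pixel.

One third of 3288 is 1096; one third of 1387 is 462.33.
Vertical third lines at x = 1096 and x = 2192; horizontal third lines at y = 462 and y = 925.

(1096, 462), (2192, 462), (1096, 925), (2192, 925)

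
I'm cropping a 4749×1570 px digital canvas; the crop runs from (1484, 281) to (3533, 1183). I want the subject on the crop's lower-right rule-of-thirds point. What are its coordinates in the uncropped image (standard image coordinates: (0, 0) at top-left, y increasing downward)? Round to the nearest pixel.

x = 2850 px, y = 882 px

Crop width = 3533 − 1484 = 2049 px; one third is 683.00 px.
Crop height = 1183 − 281 = 902 px; one third is 300.67 px.
The lower-right point is two-thirds across and two-thirds down within the crop:
x = 1484 + 2 × 683.00 ≈ 2850; y = 281 + 2 × 300.67 ≈ 882.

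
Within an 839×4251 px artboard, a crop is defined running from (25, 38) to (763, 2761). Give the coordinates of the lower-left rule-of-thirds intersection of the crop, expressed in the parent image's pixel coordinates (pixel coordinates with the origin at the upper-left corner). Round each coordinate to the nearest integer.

(271, 1853)

Crop width = 763 − 25 = 738 px; one third is 246.00 px.
Crop height = 2761 − 38 = 2723 px; one third is 907.67 px.
The lower-left point is one-third across and two-thirds down within the crop:
x = 25 + 1 × 246.00 ≈ 271; y = 38 + 2 × 907.67 ≈ 1853.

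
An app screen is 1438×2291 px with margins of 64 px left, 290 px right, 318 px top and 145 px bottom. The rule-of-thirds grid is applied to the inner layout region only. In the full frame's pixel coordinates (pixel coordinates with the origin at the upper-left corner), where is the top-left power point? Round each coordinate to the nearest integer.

Content width = 1438 − 64 − 290 = 1084 px; content height = 2291 − 318 − 145 = 1828 px.
Top-left is one-third across and one-third down within the inner layout region.
x = 64 + 1 × 1084/3 = 64 + 361.33 ≈ 425
y = 318 + 1 × 1828/3 = 318 + 609.33 ≈ 927

(425, 927)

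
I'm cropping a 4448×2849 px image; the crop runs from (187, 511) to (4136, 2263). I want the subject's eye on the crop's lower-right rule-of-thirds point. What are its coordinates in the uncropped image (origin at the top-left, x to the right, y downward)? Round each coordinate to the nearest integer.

Crop width = 4136 − 187 = 3949 px; one third is 1316.33 px.
Crop height = 2263 − 511 = 1752 px; one third is 584.00 px.
The lower-right point is two-thirds across and two-thirds down within the crop:
x = 187 + 2 × 1316.33 ≈ 2820; y = 511 + 2 × 584.00 ≈ 1679.

x = 2820 px, y = 1679 px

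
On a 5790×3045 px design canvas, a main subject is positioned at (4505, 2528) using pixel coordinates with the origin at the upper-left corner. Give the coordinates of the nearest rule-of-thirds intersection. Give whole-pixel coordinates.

Third lines: x ∈ {1930, 3860}, y ∈ {1015, 2030}.
4505 is closer to x = 3860; 2528 is closer to y = 2030.
So the nearest intersection is the lower-right power point.

(3860, 2030)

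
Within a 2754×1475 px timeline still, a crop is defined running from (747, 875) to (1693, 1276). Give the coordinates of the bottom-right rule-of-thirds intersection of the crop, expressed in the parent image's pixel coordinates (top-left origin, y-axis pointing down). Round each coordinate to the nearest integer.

(1378, 1142)

Crop width = 1693 − 747 = 946 px; one third is 315.33 px.
Crop height = 1276 − 875 = 401 px; one third is 133.67 px.
The bottom-right point is two-thirds across and two-thirds down within the crop:
x = 747 + 2 × 315.33 ≈ 1378; y = 875 + 2 × 133.67 ≈ 1142.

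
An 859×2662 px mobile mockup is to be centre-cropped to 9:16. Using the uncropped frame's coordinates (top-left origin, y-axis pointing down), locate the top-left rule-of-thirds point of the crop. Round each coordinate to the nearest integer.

(286, 1076)

859/2662 < 9/16, so the 9:16 crop keeps the full width 859 and trims height to 859 × 16/9 = 1527.11 px.
Top offset = (2662 − 1527.11)/2 = 567.44 px; left offset = 0.
Top-left is one-third across and one-third down within the crop:
x = 0.00 + 1 × 859.00/3 ≈ 286; y = 567.44 + 1 × 1527.11/3 ≈ 1076.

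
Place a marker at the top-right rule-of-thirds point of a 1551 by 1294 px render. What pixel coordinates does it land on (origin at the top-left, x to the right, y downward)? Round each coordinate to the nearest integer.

(1034, 431)

The top-right point sits two-thirds of the way across and one-third of the way down.
x = 2 × 1551/3 ≈ 1034; y = 1 × 1294/3 ≈ 431.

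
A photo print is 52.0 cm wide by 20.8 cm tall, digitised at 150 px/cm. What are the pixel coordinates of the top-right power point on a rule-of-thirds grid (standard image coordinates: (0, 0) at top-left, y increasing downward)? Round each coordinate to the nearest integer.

In pixels the canvas is 52.0 × 150 = 7800 wide and 20.8 × 150 = 3120 tall.
The top-right point is two-thirds across and one-third down:
x = 2 × 7800/3 ≈ 5200; y = 1 × 3120/3 ≈ 1040.

x = 5200 px, y = 1040 px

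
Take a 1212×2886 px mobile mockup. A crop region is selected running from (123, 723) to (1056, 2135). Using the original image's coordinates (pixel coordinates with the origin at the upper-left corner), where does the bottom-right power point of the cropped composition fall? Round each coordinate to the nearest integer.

x = 745 px, y = 1664 px

Crop width = 1056 − 123 = 933 px; one third is 311.00 px.
Crop height = 2135 − 723 = 1412 px; one third is 470.67 px.
The bottom-right point is two-thirds across and two-thirds down within the crop:
x = 123 + 2 × 311.00 ≈ 745; y = 723 + 2 × 470.67 ≈ 1664.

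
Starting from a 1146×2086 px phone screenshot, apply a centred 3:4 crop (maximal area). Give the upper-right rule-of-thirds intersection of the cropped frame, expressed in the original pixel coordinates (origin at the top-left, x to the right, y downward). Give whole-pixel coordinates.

1146/2086 < 3/4, so the 3:4 crop keeps the full width 1146 and trims height to 1146 × 4/3 = 1528.00 px.
Top offset = (2086 − 1528.00)/2 = 279.00 px; left offset = 0.
Upper-right is two-thirds across and one-third down within the crop:
x = 0.00 + 2 × 1146.00/3 ≈ 764; y = 279.00 + 1 × 1528.00/3 ≈ 788.

x = 764 px, y = 788 px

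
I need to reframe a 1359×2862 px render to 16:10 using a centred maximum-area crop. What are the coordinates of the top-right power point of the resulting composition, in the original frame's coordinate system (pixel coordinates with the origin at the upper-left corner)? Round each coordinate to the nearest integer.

1359/2862 < 16/10, so the 16:10 crop keeps the full width 1359 and trims height to 1359 × 10/16 = 849.38 px.
Top offset = (2862 − 849.38)/2 = 1006.31 px; left offset = 0.
Top-right is two-thirds across and one-third down within the crop:
x = 0.00 + 2 × 1359.00/3 ≈ 906; y = 1006.31 + 1 × 849.38/3 ≈ 1289.

x = 906 px, y = 1289 px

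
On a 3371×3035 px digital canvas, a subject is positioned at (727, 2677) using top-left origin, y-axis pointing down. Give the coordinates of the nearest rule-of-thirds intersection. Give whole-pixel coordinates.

Third lines: x ∈ {1124, 2247}, y ∈ {1012, 2023}.
727 is closer to x = 1124; 2677 is closer to y = 2023.
So the nearest intersection is the lower-left power point.

(1124, 2023)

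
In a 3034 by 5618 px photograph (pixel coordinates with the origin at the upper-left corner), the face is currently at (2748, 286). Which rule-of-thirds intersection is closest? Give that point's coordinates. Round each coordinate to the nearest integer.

Third lines: x ∈ {1011, 2023}, y ∈ {1873, 3745}.
2748 is closer to x = 2023; 286 is closer to y = 1873.
So the nearest intersection is the upper-right power point.

x = 2023 px, y = 1873 px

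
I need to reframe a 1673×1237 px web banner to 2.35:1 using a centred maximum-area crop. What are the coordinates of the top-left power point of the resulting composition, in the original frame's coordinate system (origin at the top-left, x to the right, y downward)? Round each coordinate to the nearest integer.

1673/1237 < 2.35/1, so the 2.35:1 crop keeps the full width 1673 and trims height to 1673 × 1/2.35 = 711.91 px.
Top offset = (1237 − 711.91)/2 = 262.54 px; left offset = 0.
Top-left is one-third across and one-third down within the crop:
x = 0.00 + 1 × 1673.00/3 ≈ 558; y = 262.54 + 1 × 711.91/3 ≈ 500.

(558, 500)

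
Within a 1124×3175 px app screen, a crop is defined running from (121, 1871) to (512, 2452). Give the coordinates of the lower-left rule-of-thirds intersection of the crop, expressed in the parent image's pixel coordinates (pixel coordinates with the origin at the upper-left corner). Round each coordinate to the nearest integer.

Crop width = 512 − 121 = 391 px; one third is 130.33 px.
Crop height = 2452 − 1871 = 581 px; one third is 193.67 px.
The lower-left point is one-third across and two-thirds down within the crop:
x = 121 + 1 × 130.33 ≈ 251; y = 1871 + 2 × 193.67 ≈ 2258.

(251, 2258)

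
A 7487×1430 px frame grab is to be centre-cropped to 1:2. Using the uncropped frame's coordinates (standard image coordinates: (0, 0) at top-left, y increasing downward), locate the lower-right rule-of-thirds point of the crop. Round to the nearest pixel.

x = 3863 px, y = 953 px

7487/1430 > 1/2, so the 1:2 crop keeps the full height 1430 and trims width to 1430 × 1/2 = 715.00 px.
Left offset = (7487 − 715.00)/2 = 3386.00 px; top offset = 0.
Lower-right is two-thirds across and two-thirds down within the crop:
x = 3386.00 + 2 × 715.00/3 ≈ 3863; y = 0.00 + 2 × 1430.00/3 ≈ 953.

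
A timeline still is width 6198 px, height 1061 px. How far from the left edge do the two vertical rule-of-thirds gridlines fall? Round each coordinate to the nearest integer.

x = 2066 px and x = 4132 px

6198 / 3 = 2066, so the vertical lines sit at one and two thirds of 6198.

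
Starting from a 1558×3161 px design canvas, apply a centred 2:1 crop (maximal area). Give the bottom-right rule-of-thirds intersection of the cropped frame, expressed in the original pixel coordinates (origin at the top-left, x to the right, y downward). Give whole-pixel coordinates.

1558/3161 < 2/1, so the 2:1 crop keeps the full width 1558 and trims height to 1558 × 1/2 = 779.00 px.
Top offset = (3161 − 779.00)/2 = 1191.00 px; left offset = 0.
Bottom-right is two-thirds across and two-thirds down within the crop:
x = 0.00 + 2 × 1558.00/3 ≈ 1039; y = 1191.00 + 2 × 779.00/3 ≈ 1710.

x = 1039 px, y = 1710 px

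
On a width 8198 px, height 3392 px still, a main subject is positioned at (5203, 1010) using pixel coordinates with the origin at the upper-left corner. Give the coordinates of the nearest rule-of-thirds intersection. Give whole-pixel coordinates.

Third lines: x ∈ {2733, 5465}, y ∈ {1131, 2261}.
5203 is closer to x = 5465; 1010 is closer to y = 1131.
So the nearest intersection is the upper-right power point.

(5465, 1131)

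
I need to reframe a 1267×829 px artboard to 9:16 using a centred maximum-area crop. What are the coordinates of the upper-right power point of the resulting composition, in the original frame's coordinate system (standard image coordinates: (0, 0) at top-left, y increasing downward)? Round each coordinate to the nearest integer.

1267/829 > 9/16, so the 9:16 crop keeps the full height 829 and trims width to 829 × 9/16 = 466.31 px.
Left offset = (1267 − 466.31)/2 = 400.34 px; top offset = 0.
Upper-right is two-thirds across and one-third down within the crop:
x = 400.34 + 2 × 466.31/3 ≈ 711; y = 0.00 + 1 × 829.00/3 ≈ 276.

(711, 276)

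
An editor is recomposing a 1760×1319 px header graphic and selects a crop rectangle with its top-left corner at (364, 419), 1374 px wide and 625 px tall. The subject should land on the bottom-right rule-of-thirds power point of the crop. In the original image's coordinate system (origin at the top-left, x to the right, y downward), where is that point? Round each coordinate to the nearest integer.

(1280, 836)

One third of the crop width 1374 is 458.00 px.
One third of the crop height 625 is 208.33 px.
The bottom-right point is two-thirds across and two-thirds down within the crop:
x = 364 + 2 × 458.00 ≈ 1280; y = 419 + 2 × 208.33 ≈ 836.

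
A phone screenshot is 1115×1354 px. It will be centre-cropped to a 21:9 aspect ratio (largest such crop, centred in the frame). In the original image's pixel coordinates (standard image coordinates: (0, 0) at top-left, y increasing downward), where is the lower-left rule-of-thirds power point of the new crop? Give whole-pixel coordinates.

1115/1354 < 21/9, so the 21:9 crop keeps the full width 1115 and trims height to 1115 × 9/21 = 477.86 px.
Top offset = (1354 − 477.86)/2 = 438.07 px; left offset = 0.
Lower-left is one-third across and two-thirds down within the crop:
x = 0.00 + 1 × 1115.00/3 ≈ 372; y = 438.07 + 2 × 477.86/3 ≈ 757.

(372, 757)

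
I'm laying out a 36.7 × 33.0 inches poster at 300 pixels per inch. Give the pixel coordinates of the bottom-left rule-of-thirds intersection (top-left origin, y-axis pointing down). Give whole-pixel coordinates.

In pixels the canvas is 36.7 × 300 = 11010 wide and 33.0 × 300 = 9900 tall.
The bottom-left point is one-third across and two-thirds down:
x = 1 × 11010/3 ≈ 3670; y = 2 × 9900/3 ≈ 6600.

(3670, 6600)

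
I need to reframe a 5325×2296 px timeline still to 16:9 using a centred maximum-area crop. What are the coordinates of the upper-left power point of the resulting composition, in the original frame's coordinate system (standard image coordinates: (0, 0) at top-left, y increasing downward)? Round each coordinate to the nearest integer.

5325/2296 > 16/9, so the 16:9 crop keeps the full height 2296 and trims width to 2296 × 16/9 = 4081.78 px.
Left offset = (5325 − 4081.78)/2 = 621.61 px; top offset = 0.
Upper-left is one-third across and one-third down within the crop:
x = 621.61 + 1 × 4081.78/3 ≈ 1982; y = 0.00 + 1 × 2296.00/3 ≈ 765.

x = 1982 px, y = 765 px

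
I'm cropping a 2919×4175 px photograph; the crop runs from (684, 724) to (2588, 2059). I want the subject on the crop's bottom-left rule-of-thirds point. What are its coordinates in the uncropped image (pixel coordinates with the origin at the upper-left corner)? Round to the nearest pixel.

x = 1319 px, y = 1614 px

Crop width = 2588 − 684 = 1904 px; one third is 634.67 px.
Crop height = 2059 − 724 = 1335 px; one third is 445.00 px.
The bottom-left point is one-third across and two-thirds down within the crop:
x = 684 + 1 × 634.67 ≈ 1319; y = 724 + 2 × 445.00 ≈ 1614.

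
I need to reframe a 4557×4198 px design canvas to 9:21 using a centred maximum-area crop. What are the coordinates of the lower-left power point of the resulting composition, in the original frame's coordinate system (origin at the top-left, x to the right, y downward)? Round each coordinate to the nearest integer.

x = 1979 px, y = 2799 px

4557/4198 > 9/21, so the 9:21 crop keeps the full height 4198 and trims width to 4198 × 9/21 = 1799.14 px.
Left offset = (4557 − 1799.14)/2 = 1378.93 px; top offset = 0.
Lower-left is one-third across and two-thirds down within the crop:
x = 1378.93 + 1 × 1799.14/3 ≈ 1979; y = 0.00 + 2 × 4198.00/3 ≈ 2799.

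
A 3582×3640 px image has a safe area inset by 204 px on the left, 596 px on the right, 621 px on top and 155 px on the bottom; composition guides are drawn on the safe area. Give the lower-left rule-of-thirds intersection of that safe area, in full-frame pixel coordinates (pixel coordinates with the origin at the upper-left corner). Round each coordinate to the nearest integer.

(1131, 2530)

Content width = 3582 − 204 − 596 = 2782 px; content height = 3640 − 621 − 155 = 2864 px.
Lower-left is one-third across and two-thirds down within the safe area.
x = 204 + 1 × 2782/3 = 204 + 927.33 ≈ 1131
y = 621 + 2 × 2864/3 = 621 + 1909.33 ≈ 2530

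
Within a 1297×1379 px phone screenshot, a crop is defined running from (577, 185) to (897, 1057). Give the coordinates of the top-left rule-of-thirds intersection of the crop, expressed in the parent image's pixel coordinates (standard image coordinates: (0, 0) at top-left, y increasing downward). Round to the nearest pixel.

Crop width = 897 − 577 = 320 px; one third is 106.67 px.
Crop height = 1057 − 185 = 872 px; one third is 290.67 px.
The top-left point is one-third across and one-third down within the crop:
x = 577 + 1 × 106.67 ≈ 684; y = 185 + 1 × 290.67 ≈ 476.

x = 684 px, y = 476 px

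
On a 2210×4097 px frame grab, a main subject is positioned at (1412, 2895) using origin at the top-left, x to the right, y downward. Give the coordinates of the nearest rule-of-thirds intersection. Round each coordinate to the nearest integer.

(1473, 2731)

Third lines: x ∈ {737, 1473}, y ∈ {1366, 2731}.
1412 is closer to x = 1473; 2895 is closer to y = 2731.
So the nearest intersection is the lower-right power point.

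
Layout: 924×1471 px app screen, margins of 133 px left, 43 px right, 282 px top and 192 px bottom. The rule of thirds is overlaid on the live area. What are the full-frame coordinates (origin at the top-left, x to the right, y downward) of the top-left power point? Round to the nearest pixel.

Content width = 924 − 133 − 43 = 748 px; content height = 1471 − 282 − 192 = 997 px.
Top-left is one-third across and one-third down within the live area.
x = 133 + 1 × 748/3 = 133 + 249.33 ≈ 382
y = 282 + 1 × 997/3 = 282 + 332.33 ≈ 614

(382, 614)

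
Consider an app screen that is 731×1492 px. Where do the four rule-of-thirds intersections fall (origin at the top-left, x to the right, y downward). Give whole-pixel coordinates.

(244, 497), (487, 497), (244, 995), (487, 995)

One third of 731 is 243.67; one third of 1492 is 497.33.
Vertical third lines at x = 244 and x = 487; horizontal third lines at y = 497 and y = 995.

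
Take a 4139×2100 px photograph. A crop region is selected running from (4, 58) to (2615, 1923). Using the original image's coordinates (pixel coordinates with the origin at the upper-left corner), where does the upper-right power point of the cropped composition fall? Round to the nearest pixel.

Crop width = 2615 − 4 = 2611 px; one third is 870.33 px.
Crop height = 1923 − 58 = 1865 px; one third is 621.67 px.
The upper-right point is two-thirds across and one-third down within the crop:
x = 4 + 2 × 870.33 ≈ 1745; y = 58 + 1 × 621.67 ≈ 680.

x = 1745 px, y = 680 px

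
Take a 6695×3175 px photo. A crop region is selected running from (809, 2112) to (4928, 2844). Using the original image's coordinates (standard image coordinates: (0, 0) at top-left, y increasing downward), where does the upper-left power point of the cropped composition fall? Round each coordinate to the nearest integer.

(2182, 2356)

Crop width = 4928 − 809 = 4119 px; one third is 1373.00 px.
Crop height = 2844 − 2112 = 732 px; one third is 244.00 px.
The upper-left point is one-third across and one-third down within the crop:
x = 809 + 1 × 1373.00 ≈ 2182; y = 2112 + 1 × 244.00 ≈ 2356.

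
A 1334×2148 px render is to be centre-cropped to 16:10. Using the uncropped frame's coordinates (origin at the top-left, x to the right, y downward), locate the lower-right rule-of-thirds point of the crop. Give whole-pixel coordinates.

x = 889 px, y = 1213 px

1334/2148 < 16/10, so the 16:10 crop keeps the full width 1334 and trims height to 1334 × 10/16 = 833.75 px.
Top offset = (2148 − 833.75)/2 = 657.12 px; left offset = 0.
Lower-right is two-thirds across and two-thirds down within the crop:
x = 0.00 + 2 × 1334.00/3 ≈ 889; y = 657.12 + 2 × 833.75/3 ≈ 1213.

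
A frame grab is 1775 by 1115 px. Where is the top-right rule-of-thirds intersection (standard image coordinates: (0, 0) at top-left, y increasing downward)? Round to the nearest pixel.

(1183, 372)

The top-right point sits two-thirds of the way across and one-third of the way down.
x = 2 × 1775/3 ≈ 1183; y = 1 × 1115/3 ≈ 372.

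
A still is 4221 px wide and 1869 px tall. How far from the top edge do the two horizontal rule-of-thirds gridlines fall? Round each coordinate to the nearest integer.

y = 623 px and y = 1246 px

1869 / 3 = 623, so the horizontal lines sit at one and two thirds of 1869.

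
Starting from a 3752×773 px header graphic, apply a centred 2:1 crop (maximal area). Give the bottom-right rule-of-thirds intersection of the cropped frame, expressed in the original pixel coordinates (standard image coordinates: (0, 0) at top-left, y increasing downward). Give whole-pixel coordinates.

3752/773 > 2/1, so the 2:1 crop keeps the full height 773 and trims width to 773 × 2/1 = 1546.00 px.
Left offset = (3752 − 1546.00)/2 = 1103.00 px; top offset = 0.
Bottom-right is two-thirds across and two-thirds down within the crop:
x = 1103.00 + 2 × 1546.00/3 ≈ 2134; y = 0.00 + 2 × 773.00/3 ≈ 515.

(2134, 515)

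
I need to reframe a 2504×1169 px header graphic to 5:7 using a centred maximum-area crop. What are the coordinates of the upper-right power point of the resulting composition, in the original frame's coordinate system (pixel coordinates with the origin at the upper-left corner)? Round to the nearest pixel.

2504/1169 > 5/7, so the 5:7 crop keeps the full height 1169 and trims width to 1169 × 5/7 = 835.00 px.
Left offset = (2504 − 835.00)/2 = 834.50 px; top offset = 0.
Upper-right is two-thirds across and one-third down within the crop:
x = 834.50 + 2 × 835.00/3 ≈ 1391; y = 0.00 + 1 × 1169.00/3 ≈ 390.

x = 1391 px, y = 390 px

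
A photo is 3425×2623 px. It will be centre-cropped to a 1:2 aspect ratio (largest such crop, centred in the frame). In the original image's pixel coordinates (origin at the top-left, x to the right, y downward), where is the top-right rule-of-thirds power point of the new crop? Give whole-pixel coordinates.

3425/2623 > 1/2, so the 1:2 crop keeps the full height 2623 and trims width to 2623 × 1/2 = 1311.50 px.
Left offset = (3425 − 1311.50)/2 = 1056.75 px; top offset = 0.
Top-right is two-thirds across and one-third down within the crop:
x = 1056.75 + 2 × 1311.50/3 ≈ 1931; y = 0.00 + 1 × 2623.00/3 ≈ 874.

(1931, 874)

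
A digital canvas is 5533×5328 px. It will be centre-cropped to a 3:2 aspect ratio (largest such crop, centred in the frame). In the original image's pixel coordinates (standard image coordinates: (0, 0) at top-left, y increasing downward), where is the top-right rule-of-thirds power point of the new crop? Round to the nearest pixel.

x = 3689 px, y = 2049 px

5533/5328 < 3/2, so the 3:2 crop keeps the full width 5533 and trims height to 5533 × 2/3 = 3688.67 px.
Top offset = (5328 − 3688.67)/2 = 819.67 px; left offset = 0.
Top-right is two-thirds across and one-third down within the crop:
x = 0.00 + 2 × 5533.00/3 ≈ 3689; y = 819.67 + 1 × 3688.67/3 ≈ 2049.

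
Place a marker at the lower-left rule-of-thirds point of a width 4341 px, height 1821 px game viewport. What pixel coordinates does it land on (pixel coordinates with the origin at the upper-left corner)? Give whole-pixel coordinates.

x = 1447 px, y = 1214 px

The lower-left point sits one-third of the way across and two-thirds of the way down.
x = 1 × 4341/3 ≈ 1447; y = 2 × 1821/3 ≈ 1214.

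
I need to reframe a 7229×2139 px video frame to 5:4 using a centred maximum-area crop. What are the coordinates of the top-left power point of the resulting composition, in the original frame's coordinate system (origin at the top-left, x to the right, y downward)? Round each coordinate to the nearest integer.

7229/2139 > 5/4, so the 5:4 crop keeps the full height 2139 and trims width to 2139 × 5/4 = 2673.75 px.
Left offset = (7229 − 2673.75)/2 = 2277.62 px; top offset = 0.
Top-left is one-third across and one-third down within the crop:
x = 2277.62 + 1 × 2673.75/3 ≈ 3169; y = 0.00 + 1 × 2139.00/3 ≈ 713.

(3169, 713)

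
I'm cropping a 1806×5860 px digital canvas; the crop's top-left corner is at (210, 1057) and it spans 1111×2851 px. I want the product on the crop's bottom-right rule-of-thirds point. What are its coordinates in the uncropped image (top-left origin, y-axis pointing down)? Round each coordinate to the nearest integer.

x = 951 px, y = 2958 px

One third of the crop width 1111 is 370.33 px.
One third of the crop height 2851 is 950.33 px.
The bottom-right point is two-thirds across and two-thirds down within the crop:
x = 210 + 2 × 370.33 ≈ 951; y = 1057 + 2 × 950.33 ≈ 2958.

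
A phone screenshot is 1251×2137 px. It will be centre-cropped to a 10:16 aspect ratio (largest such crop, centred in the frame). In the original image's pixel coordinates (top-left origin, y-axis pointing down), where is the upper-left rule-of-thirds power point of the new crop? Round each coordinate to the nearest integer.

(417, 735)

1251/2137 < 10/16, so the 10:16 crop keeps the full width 1251 and trims height to 1251 × 16/10 = 2001.60 px.
Top offset = (2137 − 2001.60)/2 = 67.70 px; left offset = 0.
Upper-left is one-third across and one-third down within the crop:
x = 0.00 + 1 × 1251.00/3 ≈ 417; y = 67.70 + 1 × 2001.60/3 ≈ 735.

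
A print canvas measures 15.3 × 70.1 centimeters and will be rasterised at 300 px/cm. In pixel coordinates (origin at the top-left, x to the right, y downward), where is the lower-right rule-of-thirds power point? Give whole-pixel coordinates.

In pixels the canvas is 15.3 × 300 = 4590 wide and 70.1 × 300 = 21030 tall.
The lower-right point is two-thirds across and two-thirds down:
x = 2 × 4590/3 ≈ 3060; y = 2 × 21030/3 ≈ 14020.

(3060, 14020)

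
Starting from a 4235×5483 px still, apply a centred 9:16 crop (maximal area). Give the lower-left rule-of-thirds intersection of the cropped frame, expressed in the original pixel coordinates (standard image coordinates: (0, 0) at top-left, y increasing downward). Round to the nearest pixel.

(1603, 3655)

4235/5483 > 9/16, so the 9:16 crop keeps the full height 5483 and trims width to 5483 × 9/16 = 3084.19 px.
Left offset = (4235 − 3084.19)/2 = 575.41 px; top offset = 0.
Lower-left is one-third across and two-thirds down within the crop:
x = 575.41 + 1 × 3084.19/3 ≈ 1603; y = 0.00 + 2 × 5483.00/3 ≈ 3655.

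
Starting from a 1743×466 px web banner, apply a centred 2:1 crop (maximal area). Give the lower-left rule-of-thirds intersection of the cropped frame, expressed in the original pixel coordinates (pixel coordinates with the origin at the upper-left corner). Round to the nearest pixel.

x = 716 px, y = 311 px

1743/466 > 2/1, so the 2:1 crop keeps the full height 466 and trims width to 466 × 2/1 = 932.00 px.
Left offset = (1743 − 932.00)/2 = 405.50 px; top offset = 0.
Lower-left is one-third across and two-thirds down within the crop:
x = 405.50 + 1 × 932.00/3 ≈ 716; y = 0.00 + 2 × 466.00/3 ≈ 311.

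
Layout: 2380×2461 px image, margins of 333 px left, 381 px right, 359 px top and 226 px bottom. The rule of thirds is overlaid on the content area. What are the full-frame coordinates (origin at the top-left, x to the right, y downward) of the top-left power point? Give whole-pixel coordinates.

(888, 984)

Content width = 2380 − 333 − 381 = 1666 px; content height = 2461 − 359 − 226 = 1876 px.
Top-left is one-third across and one-third down within the content area.
x = 333 + 1 × 1666/3 = 333 + 555.33 ≈ 888
y = 359 + 1 × 1876/3 = 359 + 625.33 ≈ 984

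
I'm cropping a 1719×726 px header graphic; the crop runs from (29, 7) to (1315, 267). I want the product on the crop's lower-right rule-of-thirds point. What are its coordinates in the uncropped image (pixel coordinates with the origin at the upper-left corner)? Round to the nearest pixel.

Crop width = 1315 − 29 = 1286 px; one third is 428.67 px.
Crop height = 267 − 7 = 260 px; one third is 86.67 px.
The lower-right point is two-thirds across and two-thirds down within the crop:
x = 29 + 2 × 428.67 ≈ 886; y = 7 + 2 × 86.67 ≈ 180.

(886, 180)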